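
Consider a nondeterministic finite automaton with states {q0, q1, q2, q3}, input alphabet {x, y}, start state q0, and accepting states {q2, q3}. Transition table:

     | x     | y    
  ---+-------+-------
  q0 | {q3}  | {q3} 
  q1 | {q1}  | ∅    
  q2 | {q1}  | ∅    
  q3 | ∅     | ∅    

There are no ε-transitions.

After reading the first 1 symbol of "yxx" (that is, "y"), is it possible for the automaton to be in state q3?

Yes

Start in {q0}.
Read 'y': {q0} → {q3}.
State q3 is in {q3}.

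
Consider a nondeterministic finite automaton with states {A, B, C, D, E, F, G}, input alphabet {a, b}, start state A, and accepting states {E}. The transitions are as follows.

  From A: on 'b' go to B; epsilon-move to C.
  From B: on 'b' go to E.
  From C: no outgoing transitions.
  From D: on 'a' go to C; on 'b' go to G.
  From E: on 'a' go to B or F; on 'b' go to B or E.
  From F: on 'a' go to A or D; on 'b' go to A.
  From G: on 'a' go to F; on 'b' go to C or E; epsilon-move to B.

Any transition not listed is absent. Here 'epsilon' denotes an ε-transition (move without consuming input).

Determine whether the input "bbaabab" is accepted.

No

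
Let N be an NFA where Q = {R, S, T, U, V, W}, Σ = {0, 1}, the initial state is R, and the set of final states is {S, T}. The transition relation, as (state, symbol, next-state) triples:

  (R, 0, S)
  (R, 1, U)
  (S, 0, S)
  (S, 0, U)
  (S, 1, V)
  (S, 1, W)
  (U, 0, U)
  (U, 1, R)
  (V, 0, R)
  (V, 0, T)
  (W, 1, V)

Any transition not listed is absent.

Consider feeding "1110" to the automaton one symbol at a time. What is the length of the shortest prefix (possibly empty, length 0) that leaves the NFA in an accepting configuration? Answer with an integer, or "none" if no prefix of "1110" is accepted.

Start in {R}.
Read '1': {R} → {U}.
Read '1': {U} → {R}.
Read '1': {R} → {U}.
Read '0': {U} → {U}.
No reachable set along the way intersects F.

none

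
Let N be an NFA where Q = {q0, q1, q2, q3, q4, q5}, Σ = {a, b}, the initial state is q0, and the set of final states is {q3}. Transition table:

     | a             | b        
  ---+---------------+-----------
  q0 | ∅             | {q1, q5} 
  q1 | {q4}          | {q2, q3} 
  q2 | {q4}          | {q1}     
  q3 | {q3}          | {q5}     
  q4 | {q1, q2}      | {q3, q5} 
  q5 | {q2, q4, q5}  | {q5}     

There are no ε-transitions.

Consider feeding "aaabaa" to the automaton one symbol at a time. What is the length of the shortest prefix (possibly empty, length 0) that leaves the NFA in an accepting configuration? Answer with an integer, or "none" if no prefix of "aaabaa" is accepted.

none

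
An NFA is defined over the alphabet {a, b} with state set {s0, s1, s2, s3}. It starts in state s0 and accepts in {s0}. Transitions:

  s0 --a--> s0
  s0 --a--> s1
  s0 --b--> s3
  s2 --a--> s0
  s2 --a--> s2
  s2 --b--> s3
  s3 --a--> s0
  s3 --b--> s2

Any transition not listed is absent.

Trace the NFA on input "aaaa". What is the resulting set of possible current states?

Start in {s0}.
Read 'a': {s0} → {s0, s1}.
Read 'a': {s0, s1} → {s0, s1}.
Read 'a': {s0, s1} → {s0, s1}.
Read 'a': {s0, s1} → {s0, s1}.

{s0, s1}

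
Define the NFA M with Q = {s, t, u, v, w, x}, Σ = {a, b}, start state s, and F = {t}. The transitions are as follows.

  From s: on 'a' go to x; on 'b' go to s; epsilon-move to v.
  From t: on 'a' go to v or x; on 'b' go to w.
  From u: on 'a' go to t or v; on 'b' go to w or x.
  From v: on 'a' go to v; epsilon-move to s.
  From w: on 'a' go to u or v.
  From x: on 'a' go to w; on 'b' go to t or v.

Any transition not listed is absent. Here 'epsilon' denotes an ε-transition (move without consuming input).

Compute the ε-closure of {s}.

{s, v}

Begin with {s}.
ε-move s → v; add v.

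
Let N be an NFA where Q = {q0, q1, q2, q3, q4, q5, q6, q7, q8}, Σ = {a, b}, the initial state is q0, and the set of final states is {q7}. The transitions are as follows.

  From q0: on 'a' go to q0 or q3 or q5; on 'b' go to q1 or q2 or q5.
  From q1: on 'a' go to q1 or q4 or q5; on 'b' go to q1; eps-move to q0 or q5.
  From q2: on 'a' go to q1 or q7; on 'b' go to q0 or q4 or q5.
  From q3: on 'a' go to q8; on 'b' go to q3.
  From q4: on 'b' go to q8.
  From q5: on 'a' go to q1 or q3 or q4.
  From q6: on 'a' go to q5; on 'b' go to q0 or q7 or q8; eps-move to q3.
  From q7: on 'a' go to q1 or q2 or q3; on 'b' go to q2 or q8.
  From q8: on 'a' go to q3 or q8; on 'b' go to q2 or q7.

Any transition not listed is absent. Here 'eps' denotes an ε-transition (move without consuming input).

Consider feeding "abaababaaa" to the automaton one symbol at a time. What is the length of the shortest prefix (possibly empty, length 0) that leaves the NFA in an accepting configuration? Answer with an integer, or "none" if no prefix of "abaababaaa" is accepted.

3

Start in {q0}.
Read 'a': {q0} → {q0, q3, q5}.
Read 'b': {q0, q3, q5} → {q0, q1, q2, q3, q5}.
Read 'a': {q0, q1, q2, q3, q5} → {q0, q1, q3, q4, q5, q7, q8}.
None of the earlier sets intersect F, but {q0, q1, q3, q4, q5, q7, q8} does.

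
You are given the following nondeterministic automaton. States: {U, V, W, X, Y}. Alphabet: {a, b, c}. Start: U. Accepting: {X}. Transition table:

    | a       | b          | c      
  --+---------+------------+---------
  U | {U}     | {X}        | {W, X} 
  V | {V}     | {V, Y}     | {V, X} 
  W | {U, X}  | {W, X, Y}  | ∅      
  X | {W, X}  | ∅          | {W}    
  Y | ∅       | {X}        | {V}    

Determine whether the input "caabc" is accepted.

Start in {U}.
Read 'c': U→{W, X}; now {W, X}.
Read 'a': W→{U, X}, X→{W, X}; now {U, W, X}.
Read 'a': U→{U}, W→{U, X}, X→{W, X}; now {U, W, X}.
Read 'b': U→{X}, W→{W, X, Y}, X→∅; now {W, X, Y}.
Read 'c': W→∅, X→{W}, Y→{V}; now {V, W}.
The final set {V, W} contains no accepting state.

No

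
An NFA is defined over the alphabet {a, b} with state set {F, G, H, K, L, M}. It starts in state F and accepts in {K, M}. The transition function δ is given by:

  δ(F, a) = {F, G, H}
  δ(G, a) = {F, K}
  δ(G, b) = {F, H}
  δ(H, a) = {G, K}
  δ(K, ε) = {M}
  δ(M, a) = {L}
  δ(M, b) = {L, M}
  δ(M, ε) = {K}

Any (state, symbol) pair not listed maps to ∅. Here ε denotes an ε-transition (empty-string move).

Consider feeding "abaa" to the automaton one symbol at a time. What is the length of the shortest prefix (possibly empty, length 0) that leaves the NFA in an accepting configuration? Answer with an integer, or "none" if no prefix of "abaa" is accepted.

3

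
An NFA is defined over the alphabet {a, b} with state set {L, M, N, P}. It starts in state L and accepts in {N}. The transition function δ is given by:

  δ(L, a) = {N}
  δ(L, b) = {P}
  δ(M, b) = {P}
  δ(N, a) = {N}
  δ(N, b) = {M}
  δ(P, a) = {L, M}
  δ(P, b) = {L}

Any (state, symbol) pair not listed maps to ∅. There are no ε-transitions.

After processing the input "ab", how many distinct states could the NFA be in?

Start in {L}.
Read 'a': L→{N}; now {N}.
Read 'b': N→{M}; now {M}.
That set has 1 state.

1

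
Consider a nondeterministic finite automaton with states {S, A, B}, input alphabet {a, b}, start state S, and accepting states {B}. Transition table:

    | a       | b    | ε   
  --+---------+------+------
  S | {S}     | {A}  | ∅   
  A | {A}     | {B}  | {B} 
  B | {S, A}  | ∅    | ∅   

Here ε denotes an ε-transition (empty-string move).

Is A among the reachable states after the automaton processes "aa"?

No

Start in {S}.
Read 'a': {S} → {S}.
Read 'a': {S} → {S}.
State A is not in {S}.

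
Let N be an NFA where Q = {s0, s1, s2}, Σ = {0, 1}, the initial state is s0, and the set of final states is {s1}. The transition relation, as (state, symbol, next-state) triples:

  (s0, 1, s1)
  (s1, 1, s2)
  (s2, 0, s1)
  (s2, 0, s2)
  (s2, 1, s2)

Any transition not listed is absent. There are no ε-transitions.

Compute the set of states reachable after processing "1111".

{s2}

Start in {s0}.
Read '1': {s0} → {s1}.
Read '1': {s1} → {s2}.
Read '1': {s2} → {s2}.
Read '1': {s2} → {s2}.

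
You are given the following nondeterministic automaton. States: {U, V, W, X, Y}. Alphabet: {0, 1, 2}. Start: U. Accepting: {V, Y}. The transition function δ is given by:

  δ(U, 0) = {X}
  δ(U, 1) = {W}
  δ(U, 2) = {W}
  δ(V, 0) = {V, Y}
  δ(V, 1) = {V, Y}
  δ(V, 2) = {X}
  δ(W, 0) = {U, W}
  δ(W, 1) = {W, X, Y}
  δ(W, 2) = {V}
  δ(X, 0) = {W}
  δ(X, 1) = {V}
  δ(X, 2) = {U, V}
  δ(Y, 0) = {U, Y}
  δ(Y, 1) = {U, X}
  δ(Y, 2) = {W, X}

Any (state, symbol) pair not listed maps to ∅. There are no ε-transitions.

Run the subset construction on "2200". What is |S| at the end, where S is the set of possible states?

Start in {U}.
Read '2': U→{W}; now {W}.
Read '2': W→{V}; now {V}.
Read '0': V→{V, Y}; now {V, Y}.
Read '0': V→{V, Y}, Y→{U, Y}; now {U, V, Y}.
That set has 3 states.

3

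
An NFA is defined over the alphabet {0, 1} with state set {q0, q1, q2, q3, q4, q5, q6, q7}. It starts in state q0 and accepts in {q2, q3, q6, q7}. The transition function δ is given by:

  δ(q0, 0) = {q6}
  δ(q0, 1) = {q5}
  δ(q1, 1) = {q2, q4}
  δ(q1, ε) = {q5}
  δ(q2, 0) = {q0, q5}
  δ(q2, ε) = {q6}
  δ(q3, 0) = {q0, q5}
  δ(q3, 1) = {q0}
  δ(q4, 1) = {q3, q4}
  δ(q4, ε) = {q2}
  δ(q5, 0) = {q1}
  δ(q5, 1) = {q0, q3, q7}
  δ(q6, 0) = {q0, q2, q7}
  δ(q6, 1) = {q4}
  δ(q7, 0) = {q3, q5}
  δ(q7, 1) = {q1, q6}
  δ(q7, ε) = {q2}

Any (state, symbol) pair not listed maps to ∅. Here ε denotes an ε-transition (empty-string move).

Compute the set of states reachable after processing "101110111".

{q0, q1, q2, q3, q4, q5, q6, q7}

Start in {q0}.
Read '1': q0→{q5}; now {q5}.
Read '0': q5→{q1}; union {q1}; ε-closure = {q1, q5}.
Read '1': q1→{q2, q4}, q5→{q0, q3, q7}; union {q0, q2, q3, q4, q7}; ε-closure = {q0, q2, q3, q4, q6, q7}.
Read '1': q0→{q5}, q2→∅, q3→{q0}, q4→{q3, q4}, q6→{q4}, q7→{q1, q6}; union {q0, q1, q3, q4, q5, q6}; ε-closure = {q0, q1, q2, q3, q4, q5, q6}.
Read '1': q0→{q5}, q1→{q2, q4}, q2→∅, q3→{q0}, q4→{q3, q4}, q5→{q0, q3, q7}, q6→{q4}; union {q0, q2, q3, q4, q5, q7}; ε-closure = {q0, q2, q3, q4, q5, q6, q7}.
Read '0': q0→{q6}, q2→{q0, q5}, q3→{q0, q5}, q4→∅, q5→{q1}, q6→{q0, q2, q7}, q7→{q3, q5}; now {q0, q1, q2, q3, q5, q6, q7}.
Read '1': q0→{q5}, q1→{q2, q4}, q2→∅, q3→{q0}, q5→{q0, q3, q7}, q6→{q4}, q7→{q1, q6}; now {q0, q1, q2, q3, q4, q5, q6, q7}.
Read '1': q0→{q5}, q1→{q2, q4}, q2→∅, q3→{q0}, q4→{q3, q4}, q5→{q0, q3, q7}, q6→{q4}, q7→{q1, q6}; now {q0, q1, q2, q3, q4, q5, q6, q7}.
Read '1': q0→{q5}, q1→{q2, q4}, q2→∅, q3→{q0}, q4→{q3, q4}, q5→{q0, q3, q7}, q6→{q4}, q7→{q1, q6}; now {q0, q1, q2, q3, q4, q5, q6, q7}.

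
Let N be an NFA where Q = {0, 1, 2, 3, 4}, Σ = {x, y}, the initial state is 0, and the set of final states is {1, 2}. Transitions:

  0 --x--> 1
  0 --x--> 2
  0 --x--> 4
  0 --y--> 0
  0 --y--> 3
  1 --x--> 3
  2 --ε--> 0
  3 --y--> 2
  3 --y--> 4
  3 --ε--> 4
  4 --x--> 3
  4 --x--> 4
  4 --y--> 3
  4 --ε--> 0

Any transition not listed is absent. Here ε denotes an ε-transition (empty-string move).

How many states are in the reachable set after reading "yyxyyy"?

4

Start in {0}.
Read 'y': 0→{0, 3}; union {0, 3}; ε-closure = {0, 3, 4}.
Read 'y': 0→{0, 3}, 3→{2, 4}, 4→{3}; now {0, 2, 3, 4}.
Read 'x': 0→{1, 2, 4}, 2→∅, 3→∅, 4→{3, 4}; union {1, 2, 3, 4}; ε-closure = {0, 1, 2, 3, 4}.
Read 'y': 0→{0, 3}, 1→∅, 2→∅, 3→{2, 4}, 4→{3}; now {0, 2, 3, 4}.
Read 'y': 0→{0, 3}, 2→∅, 3→{2, 4}, 4→{3}; now {0, 2, 3, 4}.
Read 'y': 0→{0, 3}, 2→∅, 3→{2, 4}, 4→{3}; now {0, 2, 3, 4}.
That set has 4 states.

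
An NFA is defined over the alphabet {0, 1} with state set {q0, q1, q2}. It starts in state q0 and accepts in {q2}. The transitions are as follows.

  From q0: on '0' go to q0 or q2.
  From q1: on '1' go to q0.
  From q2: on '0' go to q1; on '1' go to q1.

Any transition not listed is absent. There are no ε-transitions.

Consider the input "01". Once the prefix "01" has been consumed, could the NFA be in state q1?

Yes

Start in {q0}.
Read '0': q0→{q0, q2}; now {q0, q2}.
Read '1': q0→∅, q2→{q1}; now {q1}.
State q1 is in {q1}.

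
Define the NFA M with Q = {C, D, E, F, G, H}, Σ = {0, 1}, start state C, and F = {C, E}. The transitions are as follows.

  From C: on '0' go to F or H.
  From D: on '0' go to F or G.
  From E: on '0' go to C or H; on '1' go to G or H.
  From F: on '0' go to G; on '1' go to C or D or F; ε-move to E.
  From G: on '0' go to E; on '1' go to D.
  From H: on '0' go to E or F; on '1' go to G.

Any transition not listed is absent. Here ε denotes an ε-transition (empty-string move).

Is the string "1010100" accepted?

No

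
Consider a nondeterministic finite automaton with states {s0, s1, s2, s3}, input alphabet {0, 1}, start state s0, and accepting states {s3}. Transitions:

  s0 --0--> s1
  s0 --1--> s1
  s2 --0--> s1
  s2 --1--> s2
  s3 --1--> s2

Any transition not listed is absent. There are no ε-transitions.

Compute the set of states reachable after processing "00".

∅

Start in {s0}.
Read '0': {s0} → {s1}.
Read '0': {s1} → ∅.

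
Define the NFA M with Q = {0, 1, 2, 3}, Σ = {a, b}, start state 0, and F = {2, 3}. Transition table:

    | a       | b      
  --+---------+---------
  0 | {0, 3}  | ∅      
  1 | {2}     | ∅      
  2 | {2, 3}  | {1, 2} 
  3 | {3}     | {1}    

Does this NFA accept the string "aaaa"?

Yes

Start in {0}.
Read 'a': 0→{0, 3}; now {0, 3}.
Read 'a': 0→{0, 3}, 3→{3}; now {0, 3}.
Read 'a': 0→{0, 3}, 3→{3}; now {0, 3}.
Read 'a': 0→{0, 3}, 3→{3}; now {0, 3}.
The final set {0, 3} contains the accepting state 3.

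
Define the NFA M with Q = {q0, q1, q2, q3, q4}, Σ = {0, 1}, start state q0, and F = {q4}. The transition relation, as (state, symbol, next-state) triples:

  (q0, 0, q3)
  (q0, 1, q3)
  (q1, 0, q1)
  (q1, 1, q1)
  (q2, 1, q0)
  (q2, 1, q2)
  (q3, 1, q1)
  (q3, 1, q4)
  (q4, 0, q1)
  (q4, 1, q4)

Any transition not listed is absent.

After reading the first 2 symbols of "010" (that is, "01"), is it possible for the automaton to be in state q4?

Start in {q0}.
Read '0': q0→{q3}; now {q3}.
Read '1': q3→{q1, q4}; now {q1, q4}.
State q4 is in {q1, q4}.

Yes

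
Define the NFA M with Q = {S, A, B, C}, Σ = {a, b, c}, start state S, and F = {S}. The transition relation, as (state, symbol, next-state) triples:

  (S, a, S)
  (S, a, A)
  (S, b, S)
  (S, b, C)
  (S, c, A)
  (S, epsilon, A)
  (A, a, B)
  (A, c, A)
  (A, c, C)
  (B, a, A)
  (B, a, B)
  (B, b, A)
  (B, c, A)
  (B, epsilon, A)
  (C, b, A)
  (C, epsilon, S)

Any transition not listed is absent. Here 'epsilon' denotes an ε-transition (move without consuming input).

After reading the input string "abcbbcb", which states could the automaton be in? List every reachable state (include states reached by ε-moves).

{S, A, C}

Start: ε-closure({S}) = {S, A}.
Read 'a': {S, A} → {S, A, B}.
Read 'b': {S, A, B} → {S, A, C}.
Read 'c': {S, A, C} → {S, A, C}.
Read 'b': {S, A, C} → {S, A, C}.
Read 'b': {S, A, C} → {S, A, C}.
Read 'c': {S, A, C} → {S, A, C}.
Read 'b': {S, A, C} → {S, A, C}.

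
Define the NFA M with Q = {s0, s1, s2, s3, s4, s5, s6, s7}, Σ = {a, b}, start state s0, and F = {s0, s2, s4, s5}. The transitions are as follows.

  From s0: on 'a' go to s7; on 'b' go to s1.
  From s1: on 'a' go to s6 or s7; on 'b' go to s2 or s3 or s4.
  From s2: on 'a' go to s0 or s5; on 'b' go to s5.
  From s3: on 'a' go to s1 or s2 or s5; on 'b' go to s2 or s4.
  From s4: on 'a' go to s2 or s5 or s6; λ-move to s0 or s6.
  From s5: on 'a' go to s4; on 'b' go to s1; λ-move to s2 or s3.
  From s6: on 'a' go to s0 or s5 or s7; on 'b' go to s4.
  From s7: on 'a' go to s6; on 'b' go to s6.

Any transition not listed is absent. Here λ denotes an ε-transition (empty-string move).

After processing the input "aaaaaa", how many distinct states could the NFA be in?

Start in {s0}.
Read 'a': s0→{s7}; now {s7}.
Read 'a': s7→{s6}; now {s6}.
Read 'a': s6→{s0, s5, s7}; union {s0, s5, s7}; ε-closure = {s0, s2, s3, s5, s7}.
Read 'a': s0→{s7}, s2→{s0, s5}, s3→{s1, s2, s5}, s5→{s4}, s7→{s6}; union {s0, s1, s2, s4, s5, s6, s7}; ε-closure = {s0, s1, s2, s3, s4, s5, s6, s7}.
Read 'a': s0→{s7}, s1→{s6, s7}, s2→{s0, s5}, s3→{s1, s2, s5}, s4→{s2, s5, s6}, s5→{s4}, s6→{s0, s5, s7}, s7→{s6}; union {s0, s1, s2, s4, s5, s6, s7}; ε-closure = {s0, s1, s2, s3, s4, s5, s6, s7}.
Read 'a': s0→{s7}, s1→{s6, s7}, s2→{s0, s5}, s3→{s1, s2, s5}, s4→{s2, s5, s6}, s5→{s4}, s6→{s0, s5, s7}, s7→{s6}; union {s0, s1, s2, s4, s5, s6, s7}; ε-closure = {s0, s1, s2, s3, s4, s5, s6, s7}.
That set has 8 states.

8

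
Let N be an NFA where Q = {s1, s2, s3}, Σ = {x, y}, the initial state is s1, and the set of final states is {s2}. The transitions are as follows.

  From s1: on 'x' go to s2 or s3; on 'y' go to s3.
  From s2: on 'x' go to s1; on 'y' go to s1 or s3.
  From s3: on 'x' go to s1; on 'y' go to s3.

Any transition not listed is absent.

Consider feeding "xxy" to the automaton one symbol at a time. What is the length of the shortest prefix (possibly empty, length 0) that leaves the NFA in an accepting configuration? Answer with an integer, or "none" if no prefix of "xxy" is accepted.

1

Start in {s1}.
Read 'x': s1→{s2, s3}; now {s2, s3}.
None of the earlier sets intersect F, but {s2, s3} does.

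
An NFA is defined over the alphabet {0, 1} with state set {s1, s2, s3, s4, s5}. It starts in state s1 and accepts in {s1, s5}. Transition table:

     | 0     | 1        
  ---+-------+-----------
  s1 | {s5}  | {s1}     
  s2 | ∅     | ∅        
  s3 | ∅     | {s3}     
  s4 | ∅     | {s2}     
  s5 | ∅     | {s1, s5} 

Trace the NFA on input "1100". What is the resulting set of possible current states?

∅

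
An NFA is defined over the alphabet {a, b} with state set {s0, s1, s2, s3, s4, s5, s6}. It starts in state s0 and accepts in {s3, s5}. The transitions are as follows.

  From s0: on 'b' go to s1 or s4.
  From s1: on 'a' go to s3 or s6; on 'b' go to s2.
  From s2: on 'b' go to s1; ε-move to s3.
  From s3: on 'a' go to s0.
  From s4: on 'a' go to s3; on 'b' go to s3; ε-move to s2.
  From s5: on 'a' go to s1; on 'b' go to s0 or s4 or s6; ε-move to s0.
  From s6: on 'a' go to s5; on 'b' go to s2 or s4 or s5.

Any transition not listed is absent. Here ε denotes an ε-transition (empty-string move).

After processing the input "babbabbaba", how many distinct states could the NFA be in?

Start in {s0}.
Read 'b': s0→{s1, s4}; union {s1, s4}; ε-closure = {s1, s2, s3, s4}.
Read 'a': s1→{s3, s6}, s2→∅, s3→{s0}, s4→{s3}; now {s0, s3, s6}.
Read 'b': s0→{s1, s4}, s3→∅, s6→{s2, s4, s5}; union {s1, s2, s4, s5}; ε-closure = {s0, s1, s2, s3, s4, s5}.
Read 'b': s0→{s1, s4}, s1→{s2}, s2→{s1}, s3→∅, s4→{s3}, s5→{s0, s4, s6}; now {s0, s1, s2, s3, s4, s6}.
Read 'a': s0→∅, s1→{s3, s6}, s2→∅, s3→{s0}, s4→{s3}, s6→{s5}; now {s0, s3, s5, s6}.
Read 'b': s0→{s1, s4}, s3→∅, s5→{s0, s4, s6}, s6→{s2, s4, s5}; union {s0, s1, s2, s4, s5, s6}; ε-closure = {s0, s1, s2, s3, s4, s5, s6}.
Read 'b': s0→{s1, s4}, s1→{s2}, s2→{s1}, s3→∅, s4→{s3}, s5→{s0, s4, s6}, s6→{s2, s4, s5}; now {s0, s1, s2, s3, s4, s5, s6}.
Read 'a': s0→∅, s1→{s3, s6}, s2→∅, s3→{s0}, s4→{s3}, s5→{s1}, s6→{s5}; now {s0, s1, s3, s5, s6}.
Read 'b': s0→{s1, s4}, s1→{s2}, s3→∅, s5→{s0, s4, s6}, s6→{s2, s4, s5}; union {s0, s1, s2, s4, s5, s6}; ε-closure = {s0, s1, s2, s3, s4, s5, s6}.
Read 'a': s0→∅, s1→{s3, s6}, s2→∅, s3→{s0}, s4→{s3}, s5→{s1}, s6→{s5}; now {s0, s1, s3, s5, s6}.
That set has 5 states.

5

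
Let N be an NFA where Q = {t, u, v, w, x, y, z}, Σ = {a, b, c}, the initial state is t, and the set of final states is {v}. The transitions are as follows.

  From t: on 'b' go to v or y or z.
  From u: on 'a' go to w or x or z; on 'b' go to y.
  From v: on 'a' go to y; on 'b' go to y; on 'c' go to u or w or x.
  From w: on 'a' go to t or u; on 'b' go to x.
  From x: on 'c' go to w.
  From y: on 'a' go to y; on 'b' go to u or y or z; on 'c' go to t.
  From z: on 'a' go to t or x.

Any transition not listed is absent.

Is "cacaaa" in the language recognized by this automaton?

No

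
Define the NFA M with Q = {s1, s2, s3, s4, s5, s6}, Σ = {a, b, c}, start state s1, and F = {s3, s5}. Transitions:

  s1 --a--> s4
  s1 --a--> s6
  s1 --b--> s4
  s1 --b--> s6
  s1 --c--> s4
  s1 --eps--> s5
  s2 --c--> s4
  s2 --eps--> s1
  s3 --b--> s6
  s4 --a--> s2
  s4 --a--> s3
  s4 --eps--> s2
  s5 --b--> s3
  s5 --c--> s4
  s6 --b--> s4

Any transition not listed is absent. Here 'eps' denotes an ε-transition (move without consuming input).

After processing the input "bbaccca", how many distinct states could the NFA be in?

Start: ε-closure({s1}) = {s1, s5}.
Read 'b': {s1, s5} → {s1, s2, s3, s4, s5, s6}.
Read 'b': {s1, s2, s3, s4, s5, s6} → {s1, s2, s3, s4, s5, s6}.
Read 'a': {s1, s2, s3, s4, s5, s6} → {s1, s2, s3, s4, s5, s6}.
Read 'c': {s1, s2, s3, s4, s5, s6} → {s1, s2, s4, s5}.
Read 'c': {s1, s2, s4, s5} → {s1, s2, s4, s5}.
Read 'c': {s1, s2, s4, s5} → {s1, s2, s4, s5}.
Read 'a': {s1, s2, s4, s5} → {s1, s2, s3, s4, s5, s6}.
That set has 6 states.

6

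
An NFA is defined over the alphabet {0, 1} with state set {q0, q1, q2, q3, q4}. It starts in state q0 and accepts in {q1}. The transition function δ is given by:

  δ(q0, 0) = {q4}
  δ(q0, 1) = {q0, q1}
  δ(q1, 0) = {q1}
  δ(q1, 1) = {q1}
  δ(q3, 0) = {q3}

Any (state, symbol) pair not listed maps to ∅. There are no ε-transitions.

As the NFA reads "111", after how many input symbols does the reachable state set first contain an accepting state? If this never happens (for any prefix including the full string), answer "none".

Start in {q0}.
Read '1': q0→{q0, q1}; now {q0, q1}.
None of the earlier sets intersect F, but {q0, q1} does.

1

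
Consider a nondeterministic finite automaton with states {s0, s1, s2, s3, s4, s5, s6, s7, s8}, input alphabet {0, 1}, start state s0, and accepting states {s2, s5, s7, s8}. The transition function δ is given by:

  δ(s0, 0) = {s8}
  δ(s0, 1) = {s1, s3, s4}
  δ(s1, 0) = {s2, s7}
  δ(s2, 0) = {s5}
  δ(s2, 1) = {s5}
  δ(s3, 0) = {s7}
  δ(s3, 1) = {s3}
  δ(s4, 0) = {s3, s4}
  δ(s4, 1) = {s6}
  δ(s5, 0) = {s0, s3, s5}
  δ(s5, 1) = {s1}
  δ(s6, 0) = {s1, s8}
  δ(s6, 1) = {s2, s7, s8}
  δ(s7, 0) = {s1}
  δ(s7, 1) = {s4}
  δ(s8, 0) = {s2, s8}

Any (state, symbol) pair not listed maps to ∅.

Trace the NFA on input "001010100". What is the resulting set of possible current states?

{s0, s1, s2, s3, s4, s5, s7, s8}

Start in {s0}.
Read '0': s0→{s8}; now {s8}.
Read '0': s8→{s2, s8}; now {s2, s8}.
Read '1': s2→{s5}, s8→∅; now {s5}.
Read '0': s5→{s0, s3, s5}; now {s0, s3, s5}.
Read '1': s0→{s1, s3, s4}, s3→{s3}, s5→{s1}; now {s1, s3, s4}.
Read '0': s1→{s2, s7}, s3→{s7}, s4→{s3, s4}; now {s2, s3, s4, s7}.
Read '1': s2→{s5}, s3→{s3}, s4→{s6}, s7→{s4}; now {s3, s4, s5, s6}.
Read '0': s3→{s7}, s4→{s3, s4}, s5→{s0, s3, s5}, s6→{s1, s8}; now {s0, s1, s3, s4, s5, s7, s8}.
Read '0': s0→{s8}, s1→{s2, s7}, s3→{s7}, s4→{s3, s4}, s5→{s0, s3, s5}, s7→{s1}, s8→{s2, s8}; now {s0, s1, s2, s3, s4, s5, s7, s8}.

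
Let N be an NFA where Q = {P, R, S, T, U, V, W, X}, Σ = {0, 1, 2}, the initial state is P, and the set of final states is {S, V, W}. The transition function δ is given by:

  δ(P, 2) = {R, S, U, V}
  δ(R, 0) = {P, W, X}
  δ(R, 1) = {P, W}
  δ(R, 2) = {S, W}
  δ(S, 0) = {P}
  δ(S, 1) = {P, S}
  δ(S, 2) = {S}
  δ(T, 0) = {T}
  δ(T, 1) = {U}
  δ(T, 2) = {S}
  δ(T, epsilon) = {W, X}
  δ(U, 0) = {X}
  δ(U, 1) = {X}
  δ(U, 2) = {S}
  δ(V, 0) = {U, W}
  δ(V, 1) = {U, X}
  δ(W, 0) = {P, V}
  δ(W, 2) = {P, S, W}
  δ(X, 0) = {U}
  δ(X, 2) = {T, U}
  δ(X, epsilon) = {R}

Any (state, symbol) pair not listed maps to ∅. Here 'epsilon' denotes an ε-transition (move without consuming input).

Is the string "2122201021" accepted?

Start in {P}.
Read '2': P→{R, S, U, V}; now {R, S, U, V}.
Read '1': R→{P, W}, S→{P, S}, U→{X}, V→{U, X}; union {P, S, U, W, X}; ε-closure = {P, R, S, U, W, X}.
Read '2': P→{R, S, U, V}, R→{S, W}, S→{S}, U→{S}, W→{P, S, W}, X→{T, U}; union {P, R, S, T, U, V, W}; ε-closure = {P, R, S, T, U, V, W, X}.
Read '2': P→{R, S, U, V}, R→{S, W}, S→{S}, T→{S}, U→{S}, V→∅, W→{P, S, W}, X→{T, U}; union {P, R, S, T, U, V, W}; ε-closure = {P, R, S, T, U, V, W, X}.
Read '2': P→{R, S, U, V}, R→{S, W}, S→{S}, T→{S}, U→{S}, V→∅, W→{P, S, W}, X→{T, U}; union {P, R, S, T, U, V, W}; ε-closure = {P, R, S, T, U, V, W, X}.
Read '0': P→∅, R→{P, W, X}, S→{P}, T→{T}, U→{X}, V→{U, W}, W→{P, V}, X→{U}; union {P, T, U, V, W, X}; ε-closure = {P, R, T, U, V, W, X}.
Read '1': P→∅, R→{P, W}, T→{U}, U→{X}, V→{U, X}, W→∅, X→∅; union {P, U, W, X}; ε-closure = {P, R, U, W, X}.
Read '0': P→∅, R→{P, W, X}, U→{X}, W→{P, V}, X→{U}; union {P, U, V, W, X}; ε-closure = {P, R, U, V, W, X}.
Read '2': P→{R, S, U, V}, R→{S, W}, U→{S}, V→∅, W→{P, S, W}, X→{T, U}; union {P, R, S, T, U, V, W}; ε-closure = {P, R, S, T, U, V, W, X}.
Read '1': P→∅, R→{P, W}, S→{P, S}, T→{U}, U→{X}, V→{U, X}, W→∅, X→∅; union {P, S, U, W, X}; ε-closure = {P, R, S, U, W, X}.
The final set {P, R, S, U, W, X} contains the accepting states S, W.

Yes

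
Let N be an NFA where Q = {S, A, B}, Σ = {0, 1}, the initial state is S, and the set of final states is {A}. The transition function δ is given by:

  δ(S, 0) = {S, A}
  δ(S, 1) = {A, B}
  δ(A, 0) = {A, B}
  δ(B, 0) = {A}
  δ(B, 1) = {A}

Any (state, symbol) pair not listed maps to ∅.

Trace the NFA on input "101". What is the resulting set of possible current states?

{A}

Start in {S}.
Read '1': S→{A, B}; now {A, B}.
Read '0': A→{A, B}, B→{A}; now {A, B}.
Read '1': A→∅, B→{A}; now {A}.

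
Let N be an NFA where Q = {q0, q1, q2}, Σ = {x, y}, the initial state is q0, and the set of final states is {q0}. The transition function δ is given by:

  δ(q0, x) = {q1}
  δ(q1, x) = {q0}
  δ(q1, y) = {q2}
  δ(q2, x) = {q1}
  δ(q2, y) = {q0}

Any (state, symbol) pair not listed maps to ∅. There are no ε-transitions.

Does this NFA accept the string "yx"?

Start in {q0}.
Read 'y': q0→∅; now ∅.
The set is empty and remains empty for the remaining 1 symbol.
The final set ∅ contains no accepting state.

No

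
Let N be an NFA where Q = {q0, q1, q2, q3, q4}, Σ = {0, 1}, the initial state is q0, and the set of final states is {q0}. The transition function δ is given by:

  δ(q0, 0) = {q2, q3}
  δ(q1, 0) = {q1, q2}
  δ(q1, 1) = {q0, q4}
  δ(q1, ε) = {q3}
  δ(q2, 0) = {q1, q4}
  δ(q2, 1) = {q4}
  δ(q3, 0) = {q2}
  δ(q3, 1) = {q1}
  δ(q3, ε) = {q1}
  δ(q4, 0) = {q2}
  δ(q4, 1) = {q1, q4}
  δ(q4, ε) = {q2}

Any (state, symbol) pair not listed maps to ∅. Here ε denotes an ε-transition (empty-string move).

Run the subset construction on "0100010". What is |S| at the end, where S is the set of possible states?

4

Start in {q0}.
Read '0': q0→{q2, q3}; union {q2, q3}; ε-closure = {q1, q2, q3}.
Read '1': q1→{q0, q4}, q2→{q4}, q3→{q1}; union {q0, q1, q4}; ε-closure = {q0, q1, q2, q3, q4}.
Read '0': q0→{q2, q3}, q1→{q1, q2}, q2→{q1, q4}, q3→{q2}, q4→{q2}; now {q1, q2, q3, q4}.
Read '0': q1→{q1, q2}, q2→{q1, q4}, q3→{q2}, q4→{q2}; union {q1, q2, q4}; ε-closure = {q1, q2, q3, q4}.
Read '0': q1→{q1, q2}, q2→{q1, q4}, q3→{q2}, q4→{q2}; union {q1, q2, q4}; ε-closure = {q1, q2, q3, q4}.
Read '1': q1→{q0, q4}, q2→{q4}, q3→{q1}, q4→{q1, q4}; union {q0, q1, q4}; ε-closure = {q0, q1, q2, q3, q4}.
Read '0': q0→{q2, q3}, q1→{q1, q2}, q2→{q1, q4}, q3→{q2}, q4→{q2}; now {q1, q2, q3, q4}.
That set has 4 states.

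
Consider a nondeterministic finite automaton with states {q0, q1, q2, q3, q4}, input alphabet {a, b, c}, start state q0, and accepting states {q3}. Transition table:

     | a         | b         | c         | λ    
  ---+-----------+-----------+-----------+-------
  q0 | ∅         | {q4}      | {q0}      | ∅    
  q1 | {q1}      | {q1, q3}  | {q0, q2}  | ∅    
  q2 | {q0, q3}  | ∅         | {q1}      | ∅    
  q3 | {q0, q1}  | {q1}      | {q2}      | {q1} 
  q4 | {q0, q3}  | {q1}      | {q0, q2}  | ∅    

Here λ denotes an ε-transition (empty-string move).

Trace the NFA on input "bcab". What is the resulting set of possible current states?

{q1, q3, q4}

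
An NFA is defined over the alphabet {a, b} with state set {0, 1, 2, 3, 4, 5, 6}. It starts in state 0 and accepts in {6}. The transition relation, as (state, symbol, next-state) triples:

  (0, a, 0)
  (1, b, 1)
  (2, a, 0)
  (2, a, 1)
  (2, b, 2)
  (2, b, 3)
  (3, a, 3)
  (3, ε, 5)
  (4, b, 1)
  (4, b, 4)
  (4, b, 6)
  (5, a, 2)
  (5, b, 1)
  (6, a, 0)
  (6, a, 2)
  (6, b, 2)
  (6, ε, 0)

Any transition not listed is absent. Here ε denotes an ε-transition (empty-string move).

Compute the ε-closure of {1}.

{1}

Begin with {1}.
No ε-moves leave this set, so the closure equals the set itself.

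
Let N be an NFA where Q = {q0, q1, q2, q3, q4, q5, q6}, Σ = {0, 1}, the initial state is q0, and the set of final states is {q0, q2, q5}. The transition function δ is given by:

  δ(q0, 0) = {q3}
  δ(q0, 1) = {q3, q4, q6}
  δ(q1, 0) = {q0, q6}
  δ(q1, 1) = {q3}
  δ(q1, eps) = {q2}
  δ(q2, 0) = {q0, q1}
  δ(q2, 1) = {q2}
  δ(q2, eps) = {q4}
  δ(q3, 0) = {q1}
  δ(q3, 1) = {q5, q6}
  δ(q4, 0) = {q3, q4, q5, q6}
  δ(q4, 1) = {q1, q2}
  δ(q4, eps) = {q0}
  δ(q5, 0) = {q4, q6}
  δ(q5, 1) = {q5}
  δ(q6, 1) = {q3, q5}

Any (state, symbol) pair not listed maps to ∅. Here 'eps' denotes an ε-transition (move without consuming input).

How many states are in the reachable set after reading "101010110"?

7

Start in {q0}.
Read '1': q0→{q3, q4, q6}; union {q3, q4, q6}; ε-closure = {q0, q3, q4, q6}.
Read '0': q0→{q3}, q3→{q1}, q4→{q3, q4, q5, q6}, q6→∅; union {q1, q3, q4, q5, q6}; ε-closure = {q0, q1, q2, q3, q4, q5, q6}.
Read '1': q0→{q3, q4, q6}, q1→{q3}, q2→{q2}, q3→{q5, q6}, q4→{q1, q2}, q5→{q5}, q6→{q3, q5}; union {q1, q2, q3, q4, q5, q6}; ε-closure = {q0, q1, q2, q3, q4, q5, q6}.
Read '0': q0→{q3}, q1→{q0, q6}, q2→{q0, q1}, q3→{q1}, q4→{q3, q4, q5, q6}, q5→{q4, q6}, q6→∅; union {q0, q1, q3, q4, q5, q6}; ε-closure = {q0, q1, q2, q3, q4, q5, q6}.
Read '1': q0→{q3, q4, q6}, q1→{q3}, q2→{q2}, q3→{q5, q6}, q4→{q1, q2}, q5→{q5}, q6→{q3, q5}; union {q1, q2, q3, q4, q5, q6}; ε-closure = {q0, q1, q2, q3, q4, q5, q6}.
Read '0': q0→{q3}, q1→{q0, q6}, q2→{q0, q1}, q3→{q1}, q4→{q3, q4, q5, q6}, q5→{q4, q6}, q6→∅; union {q0, q1, q3, q4, q5, q6}; ε-closure = {q0, q1, q2, q3, q4, q5, q6}.
Read '1': q0→{q3, q4, q6}, q1→{q3}, q2→{q2}, q3→{q5, q6}, q4→{q1, q2}, q5→{q5}, q6→{q3, q5}; union {q1, q2, q3, q4, q5, q6}; ε-closure = {q0, q1, q2, q3, q4, q5, q6}.
Read '1': q0→{q3, q4, q6}, q1→{q3}, q2→{q2}, q3→{q5, q6}, q4→{q1, q2}, q5→{q5}, q6→{q3, q5}; union {q1, q2, q3, q4, q5, q6}; ε-closure = {q0, q1, q2, q3, q4, q5, q6}.
Read '0': q0→{q3}, q1→{q0, q6}, q2→{q0, q1}, q3→{q1}, q4→{q3, q4, q5, q6}, q5→{q4, q6}, q6→∅; union {q0, q1, q3, q4, q5, q6}; ε-closure = {q0, q1, q2, q3, q4, q5, q6}.
That set has 7 states.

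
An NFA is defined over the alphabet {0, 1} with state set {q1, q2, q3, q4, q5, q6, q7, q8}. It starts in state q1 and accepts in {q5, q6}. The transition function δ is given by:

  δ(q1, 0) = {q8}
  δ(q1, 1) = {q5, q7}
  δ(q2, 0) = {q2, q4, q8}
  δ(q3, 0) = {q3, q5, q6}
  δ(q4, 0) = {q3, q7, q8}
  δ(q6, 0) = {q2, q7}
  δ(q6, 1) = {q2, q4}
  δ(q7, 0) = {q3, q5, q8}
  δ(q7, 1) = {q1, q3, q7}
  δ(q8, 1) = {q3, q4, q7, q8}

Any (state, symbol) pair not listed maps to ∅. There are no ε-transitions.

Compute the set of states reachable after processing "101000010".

Start in {q1}.
Read '1': q1→{q5, q7}; now {q5, q7}.
Read '0': q5→∅, q7→{q3, q5, q8}; now {q3, q5, q8}.
Read '1': q3→∅, q5→∅, q8→{q3, q4, q7, q8}; now {q3, q4, q7, q8}.
Read '0': q3→{q3, q5, q6}, q4→{q3, q7, q8}, q7→{q3, q5, q8}, q8→∅; now {q3, q5, q6, q7, q8}.
Read '0': q3→{q3, q5, q6}, q5→∅, q6→{q2, q7}, q7→{q3, q5, q8}, q8→∅; now {q2, q3, q5, q6, q7, q8}.
Read '0': q2→{q2, q4, q8}, q3→{q3, q5, q6}, q5→∅, q6→{q2, q7}, q7→{q3, q5, q8}, q8→∅; now {q2, q3, q4, q5, q6, q7, q8}.
Read '0': q2→{q2, q4, q8}, q3→{q3, q5, q6}, q4→{q3, q7, q8}, q5→∅, q6→{q2, q7}, q7→{q3, q5, q8}, q8→∅; now {q2, q3, q4, q5, q6, q7, q8}.
Read '1': q2→∅, q3→∅, q4→∅, q5→∅, q6→{q2, q4}, q7→{q1, q3, q7}, q8→{q3, q4, q7, q8}; now {q1, q2, q3, q4, q7, q8}.
Read '0': q1→{q8}, q2→{q2, q4, q8}, q3→{q3, q5, q6}, q4→{q3, q7, q8}, q7→{q3, q5, q8}, q8→∅; now {q2, q3, q4, q5, q6, q7, q8}.

{q2, q3, q4, q5, q6, q7, q8}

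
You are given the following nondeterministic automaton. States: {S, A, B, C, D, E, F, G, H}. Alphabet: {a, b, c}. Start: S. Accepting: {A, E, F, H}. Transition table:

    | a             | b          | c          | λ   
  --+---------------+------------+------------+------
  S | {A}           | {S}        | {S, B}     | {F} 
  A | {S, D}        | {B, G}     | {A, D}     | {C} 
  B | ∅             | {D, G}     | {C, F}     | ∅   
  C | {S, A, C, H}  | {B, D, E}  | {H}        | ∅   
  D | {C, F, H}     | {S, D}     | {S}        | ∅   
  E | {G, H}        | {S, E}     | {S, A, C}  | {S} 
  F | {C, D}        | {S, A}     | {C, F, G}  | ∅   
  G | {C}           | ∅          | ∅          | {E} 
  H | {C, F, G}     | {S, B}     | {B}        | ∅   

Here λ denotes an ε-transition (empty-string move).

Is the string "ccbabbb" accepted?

Yes

Start: ε-closure({S}) = {S, F}.
Read 'c': S→{S, B}, F→{C, F, G}; union {S, B, C, F, G}; ε-closure = {S, B, C, E, F, G}.
Read 'c': S→{S, B}, B→{C, F}, C→{H}, E→{S, A, C}, F→{C, F, G}, G→∅; union {S, A, B, C, F, G, H}; ε-closure = {S, A, B, C, E, F, G, H}.
Read 'b': S→{S}, A→{B, G}, B→{D, G}, C→{B, D, E}, E→{S, E}, F→{S, A}, G→∅, H→{S, B}; union {S, A, B, D, E, G}; ε-closure = {S, A, B, C, D, E, F, G}.
Read 'a': S→{A}, A→{S, D}, B→∅, C→{S, A, C, H}, D→{C, F, H}, E→{G, H}, F→{C, D}, G→{C}; union {S, A, C, D, F, G, H}; ε-closure = {S, A, C, D, E, F, G, H}.
Read 'b': S→{S}, A→{B, G}, C→{B, D, E}, D→{S, D}, E→{S, E}, F→{S, A}, G→∅, H→{S, B}; union {S, A, B, D, E, G}; ε-closure = {S, A, B, C, D, E, F, G}.
Read 'b': S→{S}, A→{B, G}, B→{D, G}, C→{B, D, E}, D→{S, D}, E→{S, E}, F→{S, A}, G→∅; union {S, A, B, D, E, G}; ε-closure = {S, A, B, C, D, E, F, G}.
Read 'b': S→{S}, A→{B, G}, B→{D, G}, C→{B, D, E}, D→{S, D}, E→{S, E}, F→{S, A}, G→∅; union {S, A, B, D, E, G}; ε-closure = {S, A, B, C, D, E, F, G}.
The final set {S, A, B, C, D, E, F, G} contains the accepting states A, E, F.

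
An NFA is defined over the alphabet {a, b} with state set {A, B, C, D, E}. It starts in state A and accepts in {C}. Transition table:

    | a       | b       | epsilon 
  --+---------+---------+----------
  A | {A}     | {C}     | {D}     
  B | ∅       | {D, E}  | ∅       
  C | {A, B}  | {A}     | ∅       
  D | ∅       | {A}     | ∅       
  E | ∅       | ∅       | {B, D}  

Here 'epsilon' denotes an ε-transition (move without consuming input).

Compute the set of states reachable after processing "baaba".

Start: ε-closure({A}) = {A, D}.
Read 'b': A→{C}, D→{A}; union {A, C}; ε-closure = {A, C, D}.
Read 'a': A→{A}, C→{A, B}, D→∅; union {A, B}; ε-closure = {A, B, D}.
Read 'a': A→{A}, B→∅, D→∅; union {A}; ε-closure = {A, D}.
Read 'b': A→{C}, D→{A}; union {A, C}; ε-closure = {A, C, D}.
Read 'a': A→{A}, C→{A, B}, D→∅; union {A, B}; ε-closure = {A, B, D}.

{A, B, D}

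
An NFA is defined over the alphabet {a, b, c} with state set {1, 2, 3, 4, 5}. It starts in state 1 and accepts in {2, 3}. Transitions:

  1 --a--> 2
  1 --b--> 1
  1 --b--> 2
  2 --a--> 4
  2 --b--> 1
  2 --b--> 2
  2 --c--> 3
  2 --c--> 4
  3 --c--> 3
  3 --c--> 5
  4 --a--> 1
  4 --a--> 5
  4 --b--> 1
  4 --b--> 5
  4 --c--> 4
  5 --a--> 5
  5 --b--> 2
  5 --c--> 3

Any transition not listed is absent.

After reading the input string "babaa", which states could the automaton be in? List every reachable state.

{1, 4, 5}

Start in {1}.
Read 'b': 1→{1, 2}; now {1, 2}.
Read 'a': 1→{2}, 2→{4}; now {2, 4}.
Read 'b': 2→{1, 2}, 4→{1, 5}; now {1, 2, 5}.
Read 'a': 1→{2}, 2→{4}, 5→{5}; now {2, 4, 5}.
Read 'a': 2→{4}, 4→{1, 5}, 5→{5}; now {1, 4, 5}.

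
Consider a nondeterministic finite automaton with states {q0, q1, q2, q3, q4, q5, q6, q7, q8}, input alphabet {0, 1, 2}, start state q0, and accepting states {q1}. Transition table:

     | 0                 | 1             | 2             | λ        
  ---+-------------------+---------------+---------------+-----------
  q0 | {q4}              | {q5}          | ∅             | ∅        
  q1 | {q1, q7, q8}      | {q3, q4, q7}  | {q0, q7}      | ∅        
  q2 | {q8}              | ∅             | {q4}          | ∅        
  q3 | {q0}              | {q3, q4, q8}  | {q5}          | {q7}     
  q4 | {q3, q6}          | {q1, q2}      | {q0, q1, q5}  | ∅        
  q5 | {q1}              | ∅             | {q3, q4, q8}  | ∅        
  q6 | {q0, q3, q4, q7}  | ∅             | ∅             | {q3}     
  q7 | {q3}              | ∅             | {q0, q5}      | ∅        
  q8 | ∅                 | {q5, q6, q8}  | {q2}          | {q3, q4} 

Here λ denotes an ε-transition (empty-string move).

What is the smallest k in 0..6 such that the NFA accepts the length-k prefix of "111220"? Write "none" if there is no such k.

none

Start in {q0}.
Read '1': q0→{q5}; now {q5}.
Read '1': q5→∅; now ∅.
The set is empty and remains empty for the remaining 4 symbols.
No reachable set along the way intersects F.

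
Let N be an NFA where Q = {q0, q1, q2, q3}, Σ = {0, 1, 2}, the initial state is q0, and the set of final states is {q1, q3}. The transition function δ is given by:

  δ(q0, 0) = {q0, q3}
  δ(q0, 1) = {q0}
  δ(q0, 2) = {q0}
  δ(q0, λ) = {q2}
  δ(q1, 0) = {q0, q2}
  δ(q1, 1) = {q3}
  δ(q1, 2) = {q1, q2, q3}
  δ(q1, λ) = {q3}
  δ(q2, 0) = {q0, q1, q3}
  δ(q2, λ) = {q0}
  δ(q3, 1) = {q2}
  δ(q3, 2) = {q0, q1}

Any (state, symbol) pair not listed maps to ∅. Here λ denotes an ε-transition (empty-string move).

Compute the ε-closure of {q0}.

{q0, q2}

Begin with {q0}.
ε-move q0 → q2; add q2.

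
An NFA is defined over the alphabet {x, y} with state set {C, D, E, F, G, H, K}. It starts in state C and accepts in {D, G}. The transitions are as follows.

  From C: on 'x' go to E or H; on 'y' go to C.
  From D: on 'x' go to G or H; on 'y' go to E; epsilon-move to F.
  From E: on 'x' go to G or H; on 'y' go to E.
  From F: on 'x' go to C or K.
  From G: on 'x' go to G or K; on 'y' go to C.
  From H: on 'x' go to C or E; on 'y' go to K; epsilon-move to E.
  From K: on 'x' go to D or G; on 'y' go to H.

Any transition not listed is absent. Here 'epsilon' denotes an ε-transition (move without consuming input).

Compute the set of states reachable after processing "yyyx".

Start in {C}.
Read 'y': C→{C}; now {C}.
Read 'y': C→{C}; now {C}.
Read 'y': C→{C}; now {C}.
Read 'x': C→{E, H}; now {E, H}.

{E, H}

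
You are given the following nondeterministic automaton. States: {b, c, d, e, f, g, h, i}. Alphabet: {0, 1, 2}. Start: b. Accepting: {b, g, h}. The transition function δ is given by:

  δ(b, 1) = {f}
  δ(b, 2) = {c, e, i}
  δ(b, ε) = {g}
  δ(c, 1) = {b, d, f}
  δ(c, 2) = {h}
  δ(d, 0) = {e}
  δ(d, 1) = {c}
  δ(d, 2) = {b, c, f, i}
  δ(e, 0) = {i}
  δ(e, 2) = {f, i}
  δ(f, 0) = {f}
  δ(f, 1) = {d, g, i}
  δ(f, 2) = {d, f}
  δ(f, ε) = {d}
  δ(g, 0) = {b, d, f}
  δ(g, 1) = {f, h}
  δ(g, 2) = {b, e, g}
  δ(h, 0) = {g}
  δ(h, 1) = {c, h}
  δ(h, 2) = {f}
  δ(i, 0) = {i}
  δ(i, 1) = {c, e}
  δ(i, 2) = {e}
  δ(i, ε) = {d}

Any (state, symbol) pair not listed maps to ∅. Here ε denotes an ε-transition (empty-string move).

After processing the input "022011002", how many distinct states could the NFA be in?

7

Start: ε-closure({b}) = {b, g}.
Read '0': {b, g} → {b, d, f, g}.
Read '2': {b, d, f, g} → {b, c, d, e, f, g, i}.
Read '2': {b, c, d, e, f, g, i} → {b, c, d, e, f, g, h, i}.
Read '0': {b, c, d, e, f, g, h, i} → {b, d, e, f, g, i}.
Read '1': {b, d, e, f, g, i} → {c, d, e, f, g, h, i}.
Read '1': {c, d, e, f, g, h, i} → {b, c, d, e, f, g, h, i}.
Read '0': {b, c, d, e, f, g, h, i} → {b, d, e, f, g, i}.
Read '0': {b, d, e, f, g, i} → {b, d, e, f, g, i}.
Read '2': {b, d, e, f, g, i} → {b, c, d, e, f, g, i}.
That set has 7 states.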